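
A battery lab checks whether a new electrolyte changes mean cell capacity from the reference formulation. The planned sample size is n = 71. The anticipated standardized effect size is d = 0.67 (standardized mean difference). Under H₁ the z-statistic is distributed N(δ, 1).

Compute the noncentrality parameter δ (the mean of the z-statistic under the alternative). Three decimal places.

δ ≈ 5.646

The noncentrality parameter scales effect size by the design's sample-size factor: δ = d·√n = 0.67 × √71 = 5.6455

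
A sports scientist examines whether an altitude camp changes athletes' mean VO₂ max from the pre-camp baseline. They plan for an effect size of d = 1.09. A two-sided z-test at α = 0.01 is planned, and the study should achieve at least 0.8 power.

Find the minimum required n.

For power 0.8 need Φ(δ − z_{0.005}) = 0.8, so δ = z_{0.005} + z_{0.20} = 2.576 + 0.842 = 3.417.
(For δ > 0 the lower-tail rejection region contributes negligibly to power, so the one-term inversion is standard.)
δ = d·√n ⇒ n = (δ/d)² = (3.417 / 1.09)² = 9.83.
Round up to the next whole unit.

n = 10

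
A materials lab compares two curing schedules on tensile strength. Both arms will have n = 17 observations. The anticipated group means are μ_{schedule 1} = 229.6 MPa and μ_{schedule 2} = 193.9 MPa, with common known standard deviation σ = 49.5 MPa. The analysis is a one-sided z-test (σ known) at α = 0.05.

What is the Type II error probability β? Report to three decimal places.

Standardized effect: d = |μ_{schedule 1} − μ_{schedule 2}| / σ = |229.6 − 193.9| / 49.5 = 0.7212
Noncentrality parameter: δ = d·√(n/2) = 0.7212 × √(17/2) = 2.1027
Critical value for a one-sided test at α = 0.05: z_α = 1.645.
Power = P(Z > 1.645 − δ) = Φ(0.458) = 0.6765.
Type II error: β = 1 − power = 1 − 0.6765 = 0.3235.

β ≈ 0.324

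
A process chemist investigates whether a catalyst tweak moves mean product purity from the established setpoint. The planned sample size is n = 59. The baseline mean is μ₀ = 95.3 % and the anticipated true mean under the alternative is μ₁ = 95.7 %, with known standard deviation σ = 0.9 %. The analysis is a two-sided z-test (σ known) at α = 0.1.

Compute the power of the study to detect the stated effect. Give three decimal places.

Power ≈ 0.962

Standardized effect: d = |μ₁ − μ₀| / σ = |95.7 − 95.3| / 0.9 = 0.4444
Noncentrality parameter: λ = d·√n = 0.4444 × √59 = 3.4138
Critical value for a two-sided test at α = 0.1: z_{α/2} = 1.645.
Power = Φ(λ − 1.645) + Φ(−λ − 1.645) = Φ(1.769) + Φ(-5.059) = 0.9616 + 0.0000 = 0.9616.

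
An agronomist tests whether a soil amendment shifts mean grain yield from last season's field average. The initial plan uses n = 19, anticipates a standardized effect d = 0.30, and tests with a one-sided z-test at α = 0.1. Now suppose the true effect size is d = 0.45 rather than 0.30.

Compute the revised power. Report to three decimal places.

Power ≈ 0.752

With d = 0.45: δ = d·√n = 0.45 × √19 = 1.9615. Critical value z_{0.1} = 1.282.
Revised power = P(Z > 1.282 − δ) = Φ(0.680) = 0.7517.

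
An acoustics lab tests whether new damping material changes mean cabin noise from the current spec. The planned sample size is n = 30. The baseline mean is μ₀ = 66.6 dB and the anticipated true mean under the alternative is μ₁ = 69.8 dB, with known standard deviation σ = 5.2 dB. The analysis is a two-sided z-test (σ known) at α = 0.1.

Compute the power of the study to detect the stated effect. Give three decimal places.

Standardized effect: d = |μ₁ − μ₀| / σ = |69.8 − 66.6| / 5.2 = 0.6154
Noncentrality parameter: δ = d·√n = 0.6154 × √30 = 3.3706
Two-sided α = 0.1 → critical value z_{0.05} = 1.645.
Power = Φ(δ − 1.645) + Φ(−δ − 1.645) = Φ(1.726) + Φ(-5.015) = 0.9578 + 0.0000 = 0.9578.

Power ≈ 0.958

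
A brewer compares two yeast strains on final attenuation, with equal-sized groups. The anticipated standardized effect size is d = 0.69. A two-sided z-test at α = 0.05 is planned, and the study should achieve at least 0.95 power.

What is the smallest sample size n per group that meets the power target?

n = 55 per group

Set Φ(δ − 1.960) = 0.95; then δ − 1.960 = Φ⁻¹(0.95) = 1.645, giving δ = 3.605.
(The Φ(−δ − z_{α/2}) term is vanishingly small for δ > 0 and is dropped in the standard sample-size formula.)
δ = d·√(n/2) ⇒ n = 2(δ/d)² = 2 × (3.605 / 0.69)² = 54.59.
Round up to the next whole unit.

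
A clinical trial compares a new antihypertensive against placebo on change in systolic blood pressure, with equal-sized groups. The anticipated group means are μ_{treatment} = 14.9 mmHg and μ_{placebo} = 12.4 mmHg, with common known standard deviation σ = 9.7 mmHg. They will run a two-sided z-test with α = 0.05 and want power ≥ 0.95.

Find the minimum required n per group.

Standardized effect: d = |μ_{treatment} − μ_{placebo}| / σ = |14.9 − 12.4| / 9.7 = 0.2577
For power 0.95 need Φ(δ − z_{0.025}) = 0.95, so δ = z_{0.025} + z_{0.05} = 1.960 + 1.645 = 3.605.
(The Φ(−δ − z_{α/2}) term is vanishingly small for δ > 0 and is dropped in the standard sample-size formula.)
δ = d·√(n/2) ⇒ n = 2(δ/d)² = 2 × (3.605 / 0.2577)² = 391.26.
Round up to the next whole unit.

n = 392 per group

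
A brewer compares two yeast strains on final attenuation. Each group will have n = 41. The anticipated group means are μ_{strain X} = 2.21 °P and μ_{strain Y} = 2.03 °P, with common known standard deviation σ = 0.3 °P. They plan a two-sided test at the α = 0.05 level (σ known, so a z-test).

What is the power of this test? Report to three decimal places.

Standardized effect: d = |μ_{strain X} − μ_{strain Y}| / σ = |2.21 − 2.03| / 0.3 = 0.6000
Noncentrality parameter: δ = d·√(n/2) = 0.6000 × √(41/2) = 2.7166
Two-sided α = 0.05 → critical value z_{0.025} = 1.960.
Power = Φ(δ − 1.960) + Φ(−δ − 1.960) = Φ(0.757) + Φ(-4.677) = 0.7754 + 0.0000 = 0.7754.

Power ≈ 0.775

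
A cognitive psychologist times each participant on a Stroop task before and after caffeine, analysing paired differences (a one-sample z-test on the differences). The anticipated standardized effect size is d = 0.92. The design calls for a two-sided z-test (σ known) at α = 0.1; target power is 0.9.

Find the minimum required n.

For power 0.9 need Φ(δ − z_{0.05}) = 0.9, so δ = z_{0.05} + z_{0.10} = 1.645 + 1.282 = 2.926.
(For δ > 0 the lower-tail rejection region contributes negligibly to power, so the one-term inversion is standard.)
δ = d·√n ⇒ n = (δ/d)² = (2.926 / 0.92)² = 10.12.
Round up to the next whole unit.

n = 11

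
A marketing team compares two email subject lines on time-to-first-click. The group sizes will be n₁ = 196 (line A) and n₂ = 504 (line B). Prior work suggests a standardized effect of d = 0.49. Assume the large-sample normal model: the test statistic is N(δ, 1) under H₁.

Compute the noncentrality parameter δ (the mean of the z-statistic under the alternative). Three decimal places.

δ ≈ 5.821

The noncentrality parameter scales effect size by the design's sample-size factor: δ = d / √(1/n₁ + 1/n₂) = 0.49 / √(1/196 + 1/504) = 5.8209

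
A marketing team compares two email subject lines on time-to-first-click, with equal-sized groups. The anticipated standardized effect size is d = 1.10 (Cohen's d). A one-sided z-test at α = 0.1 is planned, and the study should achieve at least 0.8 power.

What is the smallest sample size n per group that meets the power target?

n = 8 per group

For power 0.8 need Φ(δ − z_{0.1}) = 0.8, so δ = z_{0.1} + z_{0.20} = 1.282 + 0.842 = 2.123.
δ = d·√(n/2) ⇒ n = 2(δ/d)² = 2 × (2.123 / 1.10)² = 7.45.
Round up to the next whole unit.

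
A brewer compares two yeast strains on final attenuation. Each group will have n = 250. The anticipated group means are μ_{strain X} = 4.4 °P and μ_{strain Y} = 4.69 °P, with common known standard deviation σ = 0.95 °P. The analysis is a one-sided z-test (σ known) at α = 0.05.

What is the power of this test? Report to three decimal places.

Power ≈ 0.961

Standardized effect: d = |μ_{strain X} − μ_{strain Y}| / σ = |4.4 − 4.69| / 0.95 = 0.3053
Noncentrality parameter: λ = d·√(n/2) = 0.3053 × √(250/2) = 3.4129
Critical value for a one-sided test at α = 0.05: z_α = 1.645.
Power = P(Z > 1.645 − λ) = Φ(1.768) = 0.9615.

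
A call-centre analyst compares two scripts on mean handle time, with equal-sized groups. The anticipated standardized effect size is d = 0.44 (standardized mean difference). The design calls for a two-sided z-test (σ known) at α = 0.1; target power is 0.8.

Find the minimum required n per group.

n = 64 per group

For power 0.8 need Φ(δ − z_{0.05}) = 0.8, so δ = z_{0.05} + z_{0.20} = 1.645 + 0.842 = 2.486.
(The Φ(−δ − z_{α/2}) term is vanishingly small for δ > 0 and is dropped in the standard sample-size formula.)
δ = d·√(n/2) ⇒ n = 2(δ/d)² = 2 × (2.486 / 0.44)² = 63.87.
Rounding up, n = 64 per group.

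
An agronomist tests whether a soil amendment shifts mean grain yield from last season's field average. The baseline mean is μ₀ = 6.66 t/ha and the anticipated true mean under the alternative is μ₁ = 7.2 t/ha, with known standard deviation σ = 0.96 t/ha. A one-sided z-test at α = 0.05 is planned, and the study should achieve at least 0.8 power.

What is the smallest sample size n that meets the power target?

Standardized effect: d = |μ₁ − μ₀| / σ = |7.2 − 6.66| / 0.96 = 0.5625
For power 0.8 need Φ(δ − z_{0.05}) = 0.8, so δ = z_{0.05} + z_{0.20} = 1.645 + 0.842 = 2.486.
δ = d·√n ⇒ n = (δ/d)² = (2.486 / 0.5625)² = 19.54.
Round up to the next whole unit.

n = 20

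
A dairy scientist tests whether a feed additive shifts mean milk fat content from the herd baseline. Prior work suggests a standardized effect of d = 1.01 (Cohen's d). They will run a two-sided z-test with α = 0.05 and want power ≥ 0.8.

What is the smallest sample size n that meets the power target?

n = 8

For power 0.8 need Φ(δ − z_{0.025}) = 0.8, so δ = z_{0.025} + z_{0.20} = 1.960 + 0.842 = 2.802.
(For δ > 0 the lower-tail rejection region contributes negligibly to power, so the one-term inversion is standard.)
δ = d·√n ⇒ n = (δ/d)² = (2.802 / 1.01)² = 7.69.
Round up to the next whole unit.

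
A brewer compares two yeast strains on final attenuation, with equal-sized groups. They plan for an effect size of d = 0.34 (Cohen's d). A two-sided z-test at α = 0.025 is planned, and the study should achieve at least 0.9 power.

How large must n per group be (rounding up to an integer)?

n = 215 per group

Set Φ(δ − 2.241) = 0.9; then δ − 2.241 = Φ⁻¹(0.9) = 1.282, giving δ = 3.523.
(Ignoring the negligible lower-tail rejection probability gives the usual closed-form inversion.)
δ = d·√(n/2) ⇒ n = 2(δ/d)² = 2 × (3.523 / 0.34)² = 214.73.
Round up to the next whole unit.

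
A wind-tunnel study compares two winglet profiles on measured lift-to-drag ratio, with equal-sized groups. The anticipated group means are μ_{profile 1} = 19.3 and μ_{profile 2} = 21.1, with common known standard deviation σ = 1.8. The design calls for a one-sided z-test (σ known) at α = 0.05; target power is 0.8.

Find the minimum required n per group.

Standardized effect: d = |μ_{profile 1} − μ_{profile 2}| / σ = |19.3 − 21.1| / 1.8 = 1.0000
For power 0.8 need Φ(δ − z_{0.05}) = 0.8, so δ = z_{0.05} + z_{0.20} = 1.645 + 0.842 = 2.486.
δ = d·√(n/2) ⇒ n = 2(δ/d)² = 2 × (2.486 / 1.0000)² = 12.37.
Rounding up, n = 13 per group.

n = 13 per group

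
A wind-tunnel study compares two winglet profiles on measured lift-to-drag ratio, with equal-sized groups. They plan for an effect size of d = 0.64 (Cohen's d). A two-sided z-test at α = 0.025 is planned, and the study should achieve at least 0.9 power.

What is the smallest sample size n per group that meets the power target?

For power 0.9 need Φ(δ − z_{0.0125}) = 0.9, so δ = z_{0.0125} + z_{0.10} = 2.241 + 1.282 = 3.523.
(Ignoring the negligible lower-tail rejection probability gives the usual closed-form inversion.)
δ = d·√(n/2) ⇒ n = 2(δ/d)² = 2 × (3.523 / 0.64)² = 60.60.
Round up to the next whole unit.

n = 61 per group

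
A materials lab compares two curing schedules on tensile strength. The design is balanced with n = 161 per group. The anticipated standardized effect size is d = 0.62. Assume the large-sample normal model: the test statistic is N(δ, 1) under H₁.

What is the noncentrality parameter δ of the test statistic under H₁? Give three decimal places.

δ ≈ 5.563

The noncentrality parameter scales effect size by the design's sample-size factor: δ = d·√(n/2) = 0.62 × √(161/2) = 5.5628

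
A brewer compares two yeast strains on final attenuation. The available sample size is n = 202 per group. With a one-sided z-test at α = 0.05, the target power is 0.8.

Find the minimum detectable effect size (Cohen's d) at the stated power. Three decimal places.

d ≈ 0.247

Required noncentrality: δ = z_{0.05} + z_{0.20} = 1.645 + 0.842 = 2.486.
δ = d·√(n/2) ⇒ d = δ/√(n/2) = 2.486/√(202/2) = 0.2474.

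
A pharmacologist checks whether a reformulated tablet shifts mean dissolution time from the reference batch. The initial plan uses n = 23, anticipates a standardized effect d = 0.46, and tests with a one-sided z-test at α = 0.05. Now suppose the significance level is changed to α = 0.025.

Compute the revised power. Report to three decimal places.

Power ≈ 0.597

δ = d·√n = 0.46 × √23 = 2.2061 (unchanged). New critical value: z_{0.025} = 1.960.
Revised power = P(Z > 1.960 − δ) = Φ(0.246) = 0.5972.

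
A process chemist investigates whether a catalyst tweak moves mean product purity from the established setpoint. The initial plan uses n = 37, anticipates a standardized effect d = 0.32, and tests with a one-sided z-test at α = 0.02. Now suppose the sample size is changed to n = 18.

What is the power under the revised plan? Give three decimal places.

Power ≈ 0.243

With n = 18: δ = d·√n = 0.32 × √18 = 1.3576. Critical value z_{0.02} = 2.054.
Revised power = P(Z > 2.054 − δ) = Φ(-0.696) = 0.2432.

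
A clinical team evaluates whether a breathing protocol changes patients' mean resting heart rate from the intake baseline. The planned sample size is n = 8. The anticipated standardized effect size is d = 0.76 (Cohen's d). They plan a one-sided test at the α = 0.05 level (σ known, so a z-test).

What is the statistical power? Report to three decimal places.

Noncentrality parameter: δ = d·√n = 0.76 × √8 = 2.1496
One-sided α = 0.05 → critical value z_{0.05} = 1.645.
Power = Φ(δ − 1.645) = Φ(0.505) = 0.6931.

Power ≈ 0.693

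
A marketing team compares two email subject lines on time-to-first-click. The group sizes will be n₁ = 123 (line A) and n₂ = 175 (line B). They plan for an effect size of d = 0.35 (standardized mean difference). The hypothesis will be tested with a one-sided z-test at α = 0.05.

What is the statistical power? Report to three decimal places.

Noncentrality parameter: δ = d / √(1/n₁ + 1/n₂) = 0.35 / √(1/123 + 1/175) = 2.9746
One-sided α = 0.05 → critical value z_{0.05} = 1.645.
Power = Φ(δ − 1.645) = Φ(1.330) = 0.9082.

Power ≈ 0.908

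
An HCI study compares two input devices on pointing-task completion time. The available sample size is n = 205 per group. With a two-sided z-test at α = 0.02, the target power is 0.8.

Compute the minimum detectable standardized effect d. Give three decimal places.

Need Φ(δ − 2.326) = 0.8, so δ = 2.326 + 0.842 = 3.168.
(The second rejection-region term Φ(−δ − z_{α/2}) is negligible and dropped.)
δ = d·√(n/2) ⇒ d = δ/√(n/2) = 3.168/√(205/2) = 0.3129.

d ≈ 0.313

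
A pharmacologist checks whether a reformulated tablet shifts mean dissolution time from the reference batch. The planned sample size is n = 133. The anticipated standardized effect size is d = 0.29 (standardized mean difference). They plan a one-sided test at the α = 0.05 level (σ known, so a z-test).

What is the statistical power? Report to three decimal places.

Power ≈ 0.955

Noncentrality parameter: λ = d·√n = 0.29 × √133 = 3.3444
One-sided α = 0.05 → critical value z_{0.05} = 1.645.
Power = P(Z > 1.645 − λ) = Φ(1.700) = 0.9554.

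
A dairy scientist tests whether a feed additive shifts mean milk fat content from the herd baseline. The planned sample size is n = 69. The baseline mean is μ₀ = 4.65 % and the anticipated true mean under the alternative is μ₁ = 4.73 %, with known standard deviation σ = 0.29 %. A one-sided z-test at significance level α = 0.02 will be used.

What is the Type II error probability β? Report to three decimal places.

Standardized effect: d = |μ₁ − μ₀| / σ = |4.73 − 4.65| / 0.29 = 0.2759
Noncentrality parameter: δ = d·√n = 0.2759 × √69 = 2.2915
One-sided α = 0.02 → critical value z_{0.02} = 2.054.
Power = Φ(δ − 2.054) = Φ(0.238) = 0.5940.
Type II error: β = 1 − power = 1 − 0.5940 = 0.4060.

β ≈ 0.406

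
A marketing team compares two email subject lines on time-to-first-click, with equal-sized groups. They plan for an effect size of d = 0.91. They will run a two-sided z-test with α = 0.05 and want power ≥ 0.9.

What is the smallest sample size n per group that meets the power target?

For power 0.9 need Φ(δ − z_{0.025}) = 0.9, so δ = z_{0.025} + z_{0.10} = 1.960 + 1.282 = 3.242.
(Ignoring the negligible lower-tail rejection probability gives the usual closed-form inversion.)
δ = d·√(n/2) ⇒ n = 2(δ/d)² = 2 × (3.242 / 0.91)² = 25.38.
Rounding up, n = 26 per group.

n = 26 per group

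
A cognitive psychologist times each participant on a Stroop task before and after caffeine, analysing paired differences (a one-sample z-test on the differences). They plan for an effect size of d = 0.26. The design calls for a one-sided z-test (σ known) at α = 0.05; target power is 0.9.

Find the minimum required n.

For power 0.9 need Φ(δ − z_{0.05}) = 0.9, so δ = z_{0.05} + z_{0.10} = 1.645 + 1.282 = 2.926.
δ = d·√n ⇒ n = (δ/d)² = (2.926 / 0.26)² = 126.68.
Round up to the next whole unit.

n = 127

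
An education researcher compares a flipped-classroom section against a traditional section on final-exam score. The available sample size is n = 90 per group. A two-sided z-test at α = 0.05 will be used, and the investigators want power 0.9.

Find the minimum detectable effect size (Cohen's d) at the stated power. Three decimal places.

Required noncentrality: δ = z_{0.025} + z_{0.10} = 1.960 + 1.282 = 3.242.
(The second rejection-region term Φ(−δ − z_{α/2}) is negligible and dropped.)
δ = d·√(n/2) ⇒ d = δ/√(n/2) = 3.242/√(90/2) = 0.4832.

d ≈ 0.483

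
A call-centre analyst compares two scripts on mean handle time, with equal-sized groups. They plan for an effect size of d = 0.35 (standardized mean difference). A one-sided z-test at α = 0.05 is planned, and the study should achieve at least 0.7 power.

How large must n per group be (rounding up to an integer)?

n = 77 per group

Set Φ(δ − 1.645) = 0.7; then δ − 1.645 = Φ⁻¹(0.7) = 0.524, giving δ = 2.169.
δ = d·√(n/2) ⇒ n = 2(δ/d)² = 2 × (2.169 / 0.35)² = 76.83.
Rounding up, n = 77 per group.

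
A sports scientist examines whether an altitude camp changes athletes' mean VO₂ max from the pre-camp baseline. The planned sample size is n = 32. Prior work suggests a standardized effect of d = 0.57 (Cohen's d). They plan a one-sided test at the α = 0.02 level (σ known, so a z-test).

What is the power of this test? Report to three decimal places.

Noncentrality parameter: δ = d·√n = 0.57 × √32 = 3.2244
Critical value for a one-sided test at α = 0.02: z_α = 2.054.
Power = P(Z > 2.054 − δ) = Φ(1.171) = 0.8791.

Power ≈ 0.879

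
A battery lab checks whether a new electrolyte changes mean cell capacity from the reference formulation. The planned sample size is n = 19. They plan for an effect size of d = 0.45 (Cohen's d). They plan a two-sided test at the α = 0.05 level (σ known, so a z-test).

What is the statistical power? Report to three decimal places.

Noncentrality parameter: δ = d·√n = 0.45 × √19 = 1.9615
Two-sided α = 0.05 → critical value z_{0.025} = 1.960.
Power = Φ(δ − 1.960) + Φ(−δ − 1.960) = Φ(0.002) + Φ(-3.921) = 0.5006 + 0.0000 = 0.5007.

Power ≈ 0.501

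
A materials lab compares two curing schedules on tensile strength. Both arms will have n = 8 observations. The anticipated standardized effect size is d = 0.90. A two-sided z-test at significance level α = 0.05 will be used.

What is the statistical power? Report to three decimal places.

Noncentrality parameter: λ = d·√(n/2) = 0.90 × √(8/2) = 1.8000
Two-sided α = 0.05 → critical value z_{0.025} = 1.960.
Power = Φ(λ − 1.960) + Φ(−λ − 1.960) = Φ(-0.160) + Φ(-3.760) = 0.4365 + 0.0001 = 0.4365.

Power ≈ 0.437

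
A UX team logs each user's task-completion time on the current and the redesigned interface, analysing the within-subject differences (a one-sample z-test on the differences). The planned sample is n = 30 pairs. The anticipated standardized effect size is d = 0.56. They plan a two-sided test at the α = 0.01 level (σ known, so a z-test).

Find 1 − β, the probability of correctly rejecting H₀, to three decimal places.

Power ≈ 0.688

Noncentrality parameter: δ = d·√n = 0.56 × √30 = 3.0672
Two-sided α = 0.01 → critical value z_{0.005} = 2.576.
Power = Φ(δ − 2.576) + Φ(−δ − 2.576) = Φ(0.491) + Φ(-5.643) = 0.6884 + 0.0000 = 0.6884.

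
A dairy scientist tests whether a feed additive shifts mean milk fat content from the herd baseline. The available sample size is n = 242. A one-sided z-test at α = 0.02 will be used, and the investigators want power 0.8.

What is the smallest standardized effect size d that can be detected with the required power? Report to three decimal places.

d ≈ 0.186

Required noncentrality: δ = z_{0.02} + z_{0.20} = 2.054 + 0.842 = 2.895.
δ = d·√n ⇒ d = δ/√n = 2.895/√242 = 0.1861.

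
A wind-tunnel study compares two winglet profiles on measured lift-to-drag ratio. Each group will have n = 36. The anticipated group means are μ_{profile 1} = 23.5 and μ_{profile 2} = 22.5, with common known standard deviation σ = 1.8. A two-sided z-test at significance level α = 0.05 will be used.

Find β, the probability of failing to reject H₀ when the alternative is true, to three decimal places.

β ≈ 0.346

Standardized effect: d = |μ_{profile 1} − μ_{profile 2}| / σ = |23.5 − 22.5| / 1.8 = 0.5556
Noncentrality parameter: δ = d·√(n/2) = 0.5556 × √(36/2) = 2.3570
Critical value for a two-sided test at α = 0.05: z_{α/2} = 1.960.
Power = Φ(δ − 1.960) + Φ(−δ − 1.960) = Φ(0.397) + Φ(-4.317) = 0.6543 + 0.0000 = 0.6543.
Type II error: β = 1 − power = 1 − 0.6543 = 0.3457.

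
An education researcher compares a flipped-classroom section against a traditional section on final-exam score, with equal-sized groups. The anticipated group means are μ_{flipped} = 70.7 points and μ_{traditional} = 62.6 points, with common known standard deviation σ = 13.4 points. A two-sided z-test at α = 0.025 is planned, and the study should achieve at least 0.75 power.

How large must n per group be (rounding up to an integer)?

Standardized effect: d = |μ_{flipped} − μ_{traditional}| / σ = |70.7 − 62.6| / 13.4 = 0.6045
Set Φ(δ − 2.241) = 0.75; then δ − 2.241 = Φ⁻¹(0.75) = 0.674, giving δ = 2.916.
(Ignoring the negligible lower-tail rejection probability gives the usual closed-form inversion.)
δ = d·√(n/2) ⇒ n = 2(δ/d)² = 2 × (2.916 / 0.6045)² = 46.54.
Rounding up, n = 47 per group.

n = 47 per group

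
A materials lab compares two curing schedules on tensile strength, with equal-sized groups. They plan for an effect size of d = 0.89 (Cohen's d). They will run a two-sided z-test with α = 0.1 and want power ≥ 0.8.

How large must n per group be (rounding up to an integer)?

Set Φ(δ − 1.645) = 0.8; then δ − 1.645 = Φ⁻¹(0.8) = 0.842, giving δ = 2.486.
(For δ > 0 the lower-tail rejection region contributes negligibly to power, so the one-term inversion is standard.)
δ = d·√(n/2) ⇒ n = 2(δ/d)² = 2 × (2.486 / 0.89)² = 15.61.
Round up to the next whole unit.

n = 16 per group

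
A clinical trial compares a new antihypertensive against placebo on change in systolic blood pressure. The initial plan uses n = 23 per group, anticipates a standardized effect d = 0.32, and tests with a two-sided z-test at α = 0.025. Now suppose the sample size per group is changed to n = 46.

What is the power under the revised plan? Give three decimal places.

With n = 46 per group: δ = d·√(n/2) = 0.32 × √(46/2) = 1.5347. Critical value z_{0.0125} = 2.241.
Revised power = Φ(δ − 2.241) + Φ(−δ − 2.241) = Φ(-0.707) + Φ(-3.776) = 0.2399 + 0.0001 = 0.2399.

Power ≈ 0.240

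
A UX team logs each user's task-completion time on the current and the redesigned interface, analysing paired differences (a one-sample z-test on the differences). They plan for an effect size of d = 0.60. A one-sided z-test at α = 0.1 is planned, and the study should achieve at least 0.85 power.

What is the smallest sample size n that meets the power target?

n = 15

For power 0.85 need Φ(δ − z_{0.1}) = 0.85, so δ = z_{0.1} + z_{0.15} = 1.282 + 1.036 = 2.318.
δ = d·√n ⇒ n = (δ/d)² = (2.318 / 0.60)² = 14.93.
Rounding up, n = 15.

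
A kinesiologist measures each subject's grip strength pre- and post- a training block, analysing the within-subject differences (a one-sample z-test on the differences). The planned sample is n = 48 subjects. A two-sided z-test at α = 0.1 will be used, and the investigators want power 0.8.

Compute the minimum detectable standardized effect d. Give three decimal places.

d ≈ 0.359

Required noncentrality: δ = z_{0.05} + z_{0.20} = 1.645 + 0.842 = 2.486.
(The second rejection-region term Φ(−δ − z_{α/2}) is negligible and dropped.)
δ = d·√n ⇒ d = δ/√n = 2.486/√48 = 0.3589.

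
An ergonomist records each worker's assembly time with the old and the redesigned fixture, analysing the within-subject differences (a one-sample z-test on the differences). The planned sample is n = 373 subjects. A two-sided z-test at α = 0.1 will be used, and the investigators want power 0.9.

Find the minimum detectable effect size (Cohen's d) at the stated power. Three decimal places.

d ≈ 0.152

Need Φ(δ − 1.645) = 0.9, so δ = 1.645 + 1.282 = 2.926.
(The second rejection-region term Φ(−δ − z_{α/2}) is negligible and dropped.)
δ = d·√n ⇒ d = δ/√n = 2.926/√373 = 0.1515.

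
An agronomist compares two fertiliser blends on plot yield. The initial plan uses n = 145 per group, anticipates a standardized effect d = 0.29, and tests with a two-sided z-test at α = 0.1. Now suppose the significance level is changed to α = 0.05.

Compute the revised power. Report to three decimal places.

Power ≈ 0.695

δ = d·√(n/2) = 0.29 × √(145/2) = 2.4693 (unchanged). New critical value: z_{0.025} = 1.960.
Revised power = Φ(δ − 1.960) + Φ(−δ − 1.960) = Φ(0.509) + Φ(-4.429) = 0.6947 + 0.0000 = 0.6947.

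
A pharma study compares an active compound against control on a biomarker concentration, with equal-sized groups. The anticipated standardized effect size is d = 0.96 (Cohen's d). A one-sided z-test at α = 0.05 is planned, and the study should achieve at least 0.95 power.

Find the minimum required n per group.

For power 0.95 need Φ(δ − z_{0.05}) = 0.95, so δ = z_{0.05} + z_{0.05} = 1.645 + 1.645 = 3.290.
δ = d·√(n/2) ⇒ n = 2(δ/d)² = 2 × (3.290 / 0.96)² = 23.49.
Rounding up, n = 24 per group.

n = 24 per group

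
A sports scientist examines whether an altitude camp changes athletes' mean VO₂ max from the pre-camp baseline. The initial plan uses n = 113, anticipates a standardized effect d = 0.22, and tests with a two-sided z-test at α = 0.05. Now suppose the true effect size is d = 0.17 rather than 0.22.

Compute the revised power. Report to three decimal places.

With d = 0.17: δ = d·√n = 0.17 × √113 = 1.8071. Critical value z_{0.025} = 1.960.
Revised power = Φ(δ − 1.960) + Φ(−δ − 1.960) = Φ(-0.153) + Φ(-3.767) = 0.4393 + 0.0001 = 0.4393.

Power ≈ 0.439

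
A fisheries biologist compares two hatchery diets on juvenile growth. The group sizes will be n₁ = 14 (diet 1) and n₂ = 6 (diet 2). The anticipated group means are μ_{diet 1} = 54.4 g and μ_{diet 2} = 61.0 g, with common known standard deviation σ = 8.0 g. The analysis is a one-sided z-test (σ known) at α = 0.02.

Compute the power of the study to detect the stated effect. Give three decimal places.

Standardized effect: d = |μ_{diet 1} − μ_{diet 2}| / σ = |54.4 − 61.0| / 8.0 = 0.8250
Noncentrality parameter: δ = d / √(1/n₁ + 1/n₂) = 0.8250 / √(1/14 + 1/6) = 1.6907
One-sided α = 0.02 → critical value z_{0.02} = 2.054.
Power = P(Z > 2.054 − δ) = Φ(-0.363) = 0.3583.

Power ≈ 0.358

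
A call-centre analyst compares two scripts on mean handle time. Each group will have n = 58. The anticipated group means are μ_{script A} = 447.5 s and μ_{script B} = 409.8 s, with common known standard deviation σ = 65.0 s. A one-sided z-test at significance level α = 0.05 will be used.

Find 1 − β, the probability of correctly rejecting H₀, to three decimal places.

Power ≈ 0.930

Standardized effect: d = |μ_{script A} − μ_{script B}| / σ = |447.5 − 409.8| / 65.0 = 0.5800
Noncentrality parameter: δ = d·√(n/2) = 0.5800 × √(58/2) = 3.1234
Critical value for a one-sided test at α = 0.05: z_α = 1.645.
Power = P(Z > 1.645 − δ) = Φ(1.479) = 0.9304.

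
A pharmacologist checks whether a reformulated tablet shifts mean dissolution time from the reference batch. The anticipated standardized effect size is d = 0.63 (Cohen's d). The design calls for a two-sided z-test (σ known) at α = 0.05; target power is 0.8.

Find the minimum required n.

n = 20

For power 0.8 need Φ(δ − z_{0.025}) = 0.8, so δ = z_{0.025} + z_{0.20} = 1.960 + 0.842 = 2.802.
(Ignoring the negligible lower-tail rejection probability gives the usual closed-form inversion.)
δ = d·√n ⇒ n = (δ/d)² = (2.802 / 0.63)² = 19.78.
Rounding up, n = 20.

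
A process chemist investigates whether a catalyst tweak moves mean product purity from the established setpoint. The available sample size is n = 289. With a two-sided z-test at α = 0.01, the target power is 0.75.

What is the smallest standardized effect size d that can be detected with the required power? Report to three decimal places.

d ≈ 0.191

Required noncentrality: δ = z_{0.005} + z_{0.25} = 2.576 + 0.674 = 3.250.
(The second rejection-region term Φ(−δ − z_{α/2}) is negligible and dropped.)
δ = d·√n ⇒ d = δ/√n = 3.250/√289 = 0.1912.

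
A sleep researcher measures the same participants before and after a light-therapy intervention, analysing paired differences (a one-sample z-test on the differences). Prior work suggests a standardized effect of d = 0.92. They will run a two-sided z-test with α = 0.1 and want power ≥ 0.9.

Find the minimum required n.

Set Φ(δ − 1.645) = 0.9; then δ − 1.645 = Φ⁻¹(0.9) = 1.282, giving δ = 2.926.
(The Φ(−δ − z_{α/2}) term is vanishingly small for δ > 0 and is dropped in the standard sample-size formula.)
δ = d·√n ⇒ n = (δ/d)² = (2.926 / 0.92)² = 10.12.
Rounding up, n = 11.

n = 11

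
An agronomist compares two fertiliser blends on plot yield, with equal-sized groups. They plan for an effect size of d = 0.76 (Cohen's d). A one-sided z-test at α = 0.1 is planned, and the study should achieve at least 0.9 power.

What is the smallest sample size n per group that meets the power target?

For power 0.9 need Φ(δ − z_{0.1}) = 0.9, so δ = z_{0.1} + z_{0.10} = 1.282 + 1.282 = 2.563.
δ = d·√(n/2) ⇒ n = 2(δ/d)² = 2 × (2.563 / 0.76)² = 22.75.
Round up to the next whole unit.

n = 23 per group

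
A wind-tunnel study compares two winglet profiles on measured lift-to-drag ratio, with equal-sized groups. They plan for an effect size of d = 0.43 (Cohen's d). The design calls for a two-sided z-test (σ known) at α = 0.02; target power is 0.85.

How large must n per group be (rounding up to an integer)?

n = 123 per group

Set Φ(δ − 2.326) = 0.85; then δ − 2.326 = Φ⁻¹(0.85) = 1.036, giving δ = 3.363.
(For δ > 0 the lower-tail rejection region contributes negligibly to power, so the one-term inversion is standard.)
δ = d·√(n/2) ⇒ n = 2(δ/d)² = 2 × (3.363 / 0.43)² = 122.32.
Rounding up, n = 123 per group.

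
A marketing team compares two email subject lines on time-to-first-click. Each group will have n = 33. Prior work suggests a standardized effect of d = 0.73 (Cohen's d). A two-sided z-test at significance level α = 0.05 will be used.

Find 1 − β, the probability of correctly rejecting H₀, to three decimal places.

Noncentrality parameter: δ = d·√(n/2) = 0.73 × √(33/2) = 2.9653
Two-sided α = 0.05 → critical value z_{0.025} = 1.960.
Power = Φ(δ − 1.960) + Φ(−δ − 1.960) = Φ(1.005) + Φ(-4.925) = 0.8426 + 0.0000 = 0.8426.

Power ≈ 0.843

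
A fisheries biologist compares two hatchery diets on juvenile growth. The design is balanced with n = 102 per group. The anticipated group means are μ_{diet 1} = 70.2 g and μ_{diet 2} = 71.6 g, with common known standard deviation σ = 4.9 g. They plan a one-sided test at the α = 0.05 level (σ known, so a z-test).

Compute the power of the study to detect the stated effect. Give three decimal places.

Standardized effect: d = |μ_{diet 1} − μ_{diet 2}| / σ = |70.2 − 71.6| / 4.9 = 0.2857
Noncentrality parameter: δ = d·√(n/2) = 0.2857 × √(102/2) = 2.0404
Critical value for a one-sided test at α = 0.05: z_α = 1.645.
Power = P(Z > 1.645 − δ) = Φ(0.396) = 0.6538.

Power ≈ 0.654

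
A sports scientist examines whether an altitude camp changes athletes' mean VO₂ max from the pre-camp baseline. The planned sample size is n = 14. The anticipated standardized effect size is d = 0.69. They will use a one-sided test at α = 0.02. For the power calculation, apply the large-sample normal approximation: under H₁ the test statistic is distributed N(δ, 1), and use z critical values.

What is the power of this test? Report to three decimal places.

Noncentrality parameter: δ = d·√n = 0.69 × √14 = 2.5817
One-sided α = 0.02 → critical value z_{0.02} = 2.054.
Power = Φ(δ − 2.054) = Φ(0.528) = 0.7012.

Power ≈ 0.701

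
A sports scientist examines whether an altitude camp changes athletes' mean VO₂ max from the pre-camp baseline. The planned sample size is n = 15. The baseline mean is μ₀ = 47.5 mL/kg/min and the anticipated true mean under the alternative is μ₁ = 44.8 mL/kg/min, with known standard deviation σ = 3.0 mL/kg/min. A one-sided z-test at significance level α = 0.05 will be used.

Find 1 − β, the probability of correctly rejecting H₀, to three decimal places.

Standardized effect: d = |μ₁ − μ₀| / σ = |44.8 − 47.5| / 3.0 = 0.9000
Noncentrality parameter: δ = d·√n = 0.9000 × √15 = 3.4857
Critical value for a one-sided test at α = 0.05: z_α = 1.645.
Power = Φ(δ − 1.645) = Φ(1.841) = 0.9672.

Power ≈ 0.967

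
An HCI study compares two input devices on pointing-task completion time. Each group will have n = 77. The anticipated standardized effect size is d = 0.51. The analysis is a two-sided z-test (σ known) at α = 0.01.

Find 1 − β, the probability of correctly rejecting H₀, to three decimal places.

Noncentrality parameter: δ = d·√(n/2) = 0.51 × √(77/2) = 3.1645
Two-sided α = 0.01 → critical value z_{0.005} = 2.576.
Power = Φ(δ − 2.576) + Φ(−δ − 2.576) = Φ(0.589) + Φ(-5.740) = 0.7219 + 0.0000 = 0.7219.

Power ≈ 0.722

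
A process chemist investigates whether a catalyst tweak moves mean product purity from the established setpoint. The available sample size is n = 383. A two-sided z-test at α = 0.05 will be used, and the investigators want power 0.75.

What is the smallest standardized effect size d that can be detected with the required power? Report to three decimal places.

Required noncentrality: δ = z_{0.025} + z_{0.25} = 1.960 + 0.674 = 2.634.
(The second rejection-region term Φ(−δ − z_{α/2}) is negligible and dropped.)
δ = d·√n ⇒ d = δ/√n = 2.634/√383 = 0.1346.

d ≈ 0.135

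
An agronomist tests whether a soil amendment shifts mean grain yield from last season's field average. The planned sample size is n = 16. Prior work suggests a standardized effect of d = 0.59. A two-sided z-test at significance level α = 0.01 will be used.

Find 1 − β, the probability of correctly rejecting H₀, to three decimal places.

Power ≈ 0.415

Noncentrality parameter: δ = d·√n = 0.59 × √16 = 2.3600
Critical value for a two-sided test at α = 0.01: z_{α/2} = 2.576.
Power = Φ(δ − 2.576) + Φ(−δ − 2.576) = Φ(-0.216) + Φ(-4.936) = 0.4146 + 0.0000 = 0.4146.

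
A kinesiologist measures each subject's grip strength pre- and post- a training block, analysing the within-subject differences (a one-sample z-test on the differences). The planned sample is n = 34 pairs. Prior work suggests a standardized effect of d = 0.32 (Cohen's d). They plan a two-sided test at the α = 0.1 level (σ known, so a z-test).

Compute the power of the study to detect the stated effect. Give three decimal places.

Power ≈ 0.588

Noncentrality parameter: λ = d·√n = 0.32 × √34 = 1.8659
Critical value for a two-sided test at α = 0.1: z_{α/2} = 1.645.
Power = Φ(λ − 1.645) + Φ(−λ − 1.645) = Φ(0.221) + Φ(-3.511) = 0.5875 + 0.0002 = 0.5877.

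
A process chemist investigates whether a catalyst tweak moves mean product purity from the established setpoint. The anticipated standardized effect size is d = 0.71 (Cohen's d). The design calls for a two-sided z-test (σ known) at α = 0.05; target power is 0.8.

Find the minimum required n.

Set Φ(δ − 1.960) = 0.8; then δ − 1.960 = Φ⁻¹(0.8) = 0.842, giving δ = 2.802.
(For δ > 0 the lower-tail rejection region contributes negligibly to power, so the one-term inversion is standard.)
δ = d·√n ⇒ n = (δ/d)² = (2.802 / 0.71)² = 15.57.
Round up to the next whole unit.

n = 16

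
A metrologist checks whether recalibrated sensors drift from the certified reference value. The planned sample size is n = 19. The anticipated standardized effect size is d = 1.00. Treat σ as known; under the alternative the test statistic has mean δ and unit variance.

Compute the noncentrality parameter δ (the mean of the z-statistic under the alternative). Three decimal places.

δ ≈ 4.359

The noncentrality parameter scales effect size by the design's sample-size factor: δ = d·√n = 1.00 × √19 = 4.3589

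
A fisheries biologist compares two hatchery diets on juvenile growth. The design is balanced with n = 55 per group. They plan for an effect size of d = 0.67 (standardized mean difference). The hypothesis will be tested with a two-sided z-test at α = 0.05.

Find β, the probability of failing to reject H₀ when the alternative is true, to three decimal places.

Noncentrality parameter: δ = d·√(n/2) = 0.67 × √(55/2) = 3.5135
Critical value for a two-sided test at α = 0.05: z_{α/2} = 1.960.
Power = Φ(δ − 1.960) + Φ(−δ − 1.960) = Φ(1.554) + Φ(-5.473) = 0.9399 + 0.0000 = 0.9399.
Type II error: β = 1 − power = 1 − 0.9399 = 0.0601.

β ≈ 0.060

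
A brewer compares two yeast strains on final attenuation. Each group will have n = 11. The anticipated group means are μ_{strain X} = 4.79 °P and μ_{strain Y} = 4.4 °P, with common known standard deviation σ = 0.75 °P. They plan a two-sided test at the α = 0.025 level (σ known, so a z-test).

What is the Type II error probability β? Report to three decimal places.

β ≈ 0.846

Standardized effect: d = |μ_{strain X} − μ_{strain Y}| / σ = |4.79 − 4.4| / 0.75 = 0.5200
Noncentrality parameter: δ = d·√(n/2) = 0.5200 × √(11/2) = 1.2195
Two-sided α = 0.025 → critical value z_{0.0125} = 2.241.
Power = Φ(δ − 2.241) + Φ(−δ − 2.241) = Φ(-1.022) + Φ(-3.461) = 0.1534 + 0.0003 = 0.1537.
Type II error: β = 1 − power = 1 − 0.1537 = 0.8463.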